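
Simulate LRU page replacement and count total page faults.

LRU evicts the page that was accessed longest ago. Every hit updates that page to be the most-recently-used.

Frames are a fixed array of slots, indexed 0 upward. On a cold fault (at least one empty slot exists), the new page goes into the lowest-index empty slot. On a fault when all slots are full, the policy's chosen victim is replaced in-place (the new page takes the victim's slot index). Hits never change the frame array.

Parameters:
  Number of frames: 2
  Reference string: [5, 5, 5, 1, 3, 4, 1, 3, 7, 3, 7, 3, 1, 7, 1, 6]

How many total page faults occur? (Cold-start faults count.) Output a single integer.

Step 0: ref 5 → FAULT, frames=[5,-]
Step 1: ref 5 → HIT, frames=[5,-]
Step 2: ref 5 → HIT, frames=[5,-]
Step 3: ref 1 → FAULT, frames=[5,1]
Step 4: ref 3 → FAULT (evict 5), frames=[3,1]
Step 5: ref 4 → FAULT (evict 1), frames=[3,4]
Step 6: ref 1 → FAULT (evict 3), frames=[1,4]
Step 7: ref 3 → FAULT (evict 4), frames=[1,3]
Step 8: ref 7 → FAULT (evict 1), frames=[7,3]
Step 9: ref 3 → HIT, frames=[7,3]
Step 10: ref 7 → HIT, frames=[7,3]
Step 11: ref 3 → HIT, frames=[7,3]
Step 12: ref 1 → FAULT (evict 7), frames=[1,3]
Step 13: ref 7 → FAULT (evict 3), frames=[1,7]
Step 14: ref 1 → HIT, frames=[1,7]
Step 15: ref 6 → FAULT (evict 7), frames=[1,6]
Total faults: 10

Answer: 10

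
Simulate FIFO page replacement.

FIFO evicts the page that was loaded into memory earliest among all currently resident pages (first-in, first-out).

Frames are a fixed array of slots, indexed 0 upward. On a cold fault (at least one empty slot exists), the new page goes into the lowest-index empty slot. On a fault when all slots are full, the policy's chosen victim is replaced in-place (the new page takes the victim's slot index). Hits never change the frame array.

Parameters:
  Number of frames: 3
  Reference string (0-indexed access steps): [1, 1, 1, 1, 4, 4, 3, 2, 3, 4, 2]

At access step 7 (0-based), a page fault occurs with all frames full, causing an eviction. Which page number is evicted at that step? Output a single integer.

Step 0: ref 1 -> FAULT, frames=[1,-,-]
Step 1: ref 1 -> HIT, frames=[1,-,-]
Step 2: ref 1 -> HIT, frames=[1,-,-]
Step 3: ref 1 -> HIT, frames=[1,-,-]
Step 4: ref 4 -> FAULT, frames=[1,4,-]
Step 5: ref 4 -> HIT, frames=[1,4,-]
Step 6: ref 3 -> FAULT, frames=[1,4,3]
Step 7: ref 2 -> FAULT, evict 1, frames=[2,4,3]
At step 7: evicted page 1

Answer: 1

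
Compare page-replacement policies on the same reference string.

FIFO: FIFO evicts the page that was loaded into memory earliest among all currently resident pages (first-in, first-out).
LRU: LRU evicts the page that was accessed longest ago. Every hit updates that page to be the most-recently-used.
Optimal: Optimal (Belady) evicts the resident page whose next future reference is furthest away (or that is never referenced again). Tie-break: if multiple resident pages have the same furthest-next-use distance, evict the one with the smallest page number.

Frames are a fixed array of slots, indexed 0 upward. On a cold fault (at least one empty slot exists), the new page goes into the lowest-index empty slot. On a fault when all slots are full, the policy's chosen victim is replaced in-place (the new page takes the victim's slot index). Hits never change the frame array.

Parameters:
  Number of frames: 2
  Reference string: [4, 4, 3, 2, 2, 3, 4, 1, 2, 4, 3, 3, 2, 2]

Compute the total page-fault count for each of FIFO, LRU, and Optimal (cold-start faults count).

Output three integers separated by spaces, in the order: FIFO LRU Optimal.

Answer: 9 9 7

Derivation:
--- FIFO ---
  step 0: ref 4 -> FAULT, frames=[4,-] (faults so far: 1)
  step 1: ref 4 -> HIT, frames=[4,-] (faults so far: 1)
  step 2: ref 3 -> FAULT, frames=[4,3] (faults so far: 2)
  step 3: ref 2 -> FAULT, evict 4, frames=[2,3] (faults so far: 3)
  step 4: ref 2 -> HIT, frames=[2,3] (faults so far: 3)
  step 5: ref 3 -> HIT, frames=[2,3] (faults so far: 3)
  step 6: ref 4 -> FAULT, evict 3, frames=[2,4] (faults so far: 4)
  step 7: ref 1 -> FAULT, evict 2, frames=[1,4] (faults so far: 5)
  step 8: ref 2 -> FAULT, evict 4, frames=[1,2] (faults so far: 6)
  step 9: ref 4 -> FAULT, evict 1, frames=[4,2] (faults so far: 7)
  step 10: ref 3 -> FAULT, evict 2, frames=[4,3] (faults so far: 8)
  step 11: ref 3 -> HIT, frames=[4,3] (faults so far: 8)
  step 12: ref 2 -> FAULT, evict 4, frames=[2,3] (faults so far: 9)
  step 13: ref 2 -> HIT, frames=[2,3] (faults so far: 9)
  FIFO total faults: 9
--- LRU ---
  step 0: ref 4 -> FAULT, frames=[4,-] (faults so far: 1)
  step 1: ref 4 -> HIT, frames=[4,-] (faults so far: 1)
  step 2: ref 3 -> FAULT, frames=[4,3] (faults so far: 2)
  step 3: ref 2 -> FAULT, evict 4, frames=[2,3] (faults so far: 3)
  step 4: ref 2 -> HIT, frames=[2,3] (faults so far: 3)
  step 5: ref 3 -> HIT, frames=[2,3] (faults so far: 3)
  step 6: ref 4 -> FAULT, evict 2, frames=[4,3] (faults so far: 4)
  step 7: ref 1 -> FAULT, evict 3, frames=[4,1] (faults so far: 5)
  step 8: ref 2 -> FAULT, evict 4, frames=[2,1] (faults so far: 6)
  step 9: ref 4 -> FAULT, evict 1, frames=[2,4] (faults so far: 7)
  step 10: ref 3 -> FAULT, evict 2, frames=[3,4] (faults so far: 8)
  step 11: ref 3 -> HIT, frames=[3,4] (faults so far: 8)
  step 12: ref 2 -> FAULT, evict 4, frames=[3,2] (faults so far: 9)
  step 13: ref 2 -> HIT, frames=[3,2] (faults so far: 9)
  LRU total faults: 9
--- Optimal ---
  step 0: ref 4 -> FAULT, frames=[4,-] (faults so far: 1)
  step 1: ref 4 -> HIT, frames=[4,-] (faults so far: 1)
  step 2: ref 3 -> FAULT, frames=[4,3] (faults so far: 2)
  step 3: ref 2 -> FAULT, evict 4, frames=[2,3] (faults so far: 3)
  step 4: ref 2 -> HIT, frames=[2,3] (faults so far: 3)
  step 5: ref 3 -> HIT, frames=[2,3] (faults so far: 3)
  step 6: ref 4 -> FAULT, evict 3, frames=[2,4] (faults so far: 4)
  step 7: ref 1 -> FAULT, evict 4, frames=[2,1] (faults so far: 5)
  step 8: ref 2 -> HIT, frames=[2,1] (faults so far: 5)
  step 9: ref 4 -> FAULT, evict 1, frames=[2,4] (faults so far: 6)
  step 10: ref 3 -> FAULT, evict 4, frames=[2,3] (faults so far: 7)
  step 11: ref 3 -> HIT, frames=[2,3] (faults so far: 7)
  step 12: ref 2 -> HIT, frames=[2,3] (faults so far: 7)
  step 13: ref 2 -> HIT, frames=[2,3] (faults so far: 7)
  Optimal total faults: 7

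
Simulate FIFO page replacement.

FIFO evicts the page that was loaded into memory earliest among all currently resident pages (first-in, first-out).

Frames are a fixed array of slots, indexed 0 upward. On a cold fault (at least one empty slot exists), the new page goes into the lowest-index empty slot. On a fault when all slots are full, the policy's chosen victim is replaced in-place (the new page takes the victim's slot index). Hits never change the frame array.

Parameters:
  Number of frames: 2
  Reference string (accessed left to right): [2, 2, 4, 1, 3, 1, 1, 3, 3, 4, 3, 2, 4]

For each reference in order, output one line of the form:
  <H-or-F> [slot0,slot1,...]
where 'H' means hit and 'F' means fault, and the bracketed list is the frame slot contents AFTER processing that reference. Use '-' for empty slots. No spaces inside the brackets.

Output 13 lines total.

F [2,-]
H [2,-]
F [2,4]
F [1,4]
F [1,3]
H [1,3]
H [1,3]
H [1,3]
H [1,3]
F [4,3]
H [4,3]
F [4,2]
H [4,2]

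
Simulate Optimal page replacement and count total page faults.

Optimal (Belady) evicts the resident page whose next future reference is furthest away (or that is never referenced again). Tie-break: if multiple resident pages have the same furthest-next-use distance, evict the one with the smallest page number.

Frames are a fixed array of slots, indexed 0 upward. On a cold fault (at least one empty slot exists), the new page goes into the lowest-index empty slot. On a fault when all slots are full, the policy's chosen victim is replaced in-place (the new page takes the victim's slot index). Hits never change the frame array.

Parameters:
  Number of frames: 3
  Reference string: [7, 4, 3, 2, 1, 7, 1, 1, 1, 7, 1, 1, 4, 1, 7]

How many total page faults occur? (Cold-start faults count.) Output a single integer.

Step 0: ref 7 → FAULT, frames=[7,-,-]
Step 1: ref 4 → FAULT, frames=[7,4,-]
Step 2: ref 3 → FAULT, frames=[7,4,3]
Step 3: ref 2 → FAULT (evict 3), frames=[7,4,2]
Step 4: ref 1 → FAULT (evict 2), frames=[7,4,1]
Step 5: ref 7 → HIT, frames=[7,4,1]
Step 6: ref 1 → HIT, frames=[7,4,1]
Step 7: ref 1 → HIT, frames=[7,4,1]
Step 8: ref 1 → HIT, frames=[7,4,1]
Step 9: ref 7 → HIT, frames=[7,4,1]
Step 10: ref 1 → HIT, frames=[7,4,1]
Step 11: ref 1 → HIT, frames=[7,4,1]
Step 12: ref 4 → HIT, frames=[7,4,1]
Step 13: ref 1 → HIT, frames=[7,4,1]
Step 14: ref 7 → HIT, frames=[7,4,1]
Total faults: 5

Answer: 5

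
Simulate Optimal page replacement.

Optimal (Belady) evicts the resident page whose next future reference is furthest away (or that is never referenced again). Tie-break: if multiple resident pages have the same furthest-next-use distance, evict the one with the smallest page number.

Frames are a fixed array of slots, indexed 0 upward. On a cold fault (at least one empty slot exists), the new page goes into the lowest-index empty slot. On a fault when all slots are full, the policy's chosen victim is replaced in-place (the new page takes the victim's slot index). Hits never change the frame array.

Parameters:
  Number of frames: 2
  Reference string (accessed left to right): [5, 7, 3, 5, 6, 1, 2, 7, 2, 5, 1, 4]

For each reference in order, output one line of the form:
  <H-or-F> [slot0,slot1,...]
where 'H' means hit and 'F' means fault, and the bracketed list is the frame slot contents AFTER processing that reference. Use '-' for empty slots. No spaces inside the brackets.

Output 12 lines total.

F [5,-]
F [5,7]
F [5,3]
H [5,3]
F [5,6]
F [5,1]
F [5,2]
F [7,2]
H [7,2]
F [7,5]
F [7,1]
F [7,4]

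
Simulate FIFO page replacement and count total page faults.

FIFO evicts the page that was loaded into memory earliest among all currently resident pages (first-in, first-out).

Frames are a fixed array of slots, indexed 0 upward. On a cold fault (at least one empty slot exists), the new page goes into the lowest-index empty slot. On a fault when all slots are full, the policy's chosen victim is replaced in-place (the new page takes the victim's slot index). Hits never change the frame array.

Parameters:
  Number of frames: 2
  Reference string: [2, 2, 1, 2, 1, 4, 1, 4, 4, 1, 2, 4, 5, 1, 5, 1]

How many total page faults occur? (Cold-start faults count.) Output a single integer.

Step 0: ref 2 → FAULT, frames=[2,-]
Step 1: ref 2 → HIT, frames=[2,-]
Step 2: ref 1 → FAULT, frames=[2,1]
Step 3: ref 2 → HIT, frames=[2,1]
Step 4: ref 1 → HIT, frames=[2,1]
Step 5: ref 4 → FAULT (evict 2), frames=[4,1]
Step 6: ref 1 → HIT, frames=[4,1]
Step 7: ref 4 → HIT, frames=[4,1]
Step 8: ref 4 → HIT, frames=[4,1]
Step 9: ref 1 → HIT, frames=[4,1]
Step 10: ref 2 → FAULT (evict 1), frames=[4,2]
Step 11: ref 4 → HIT, frames=[4,2]
Step 12: ref 5 → FAULT (evict 4), frames=[5,2]
Step 13: ref 1 → FAULT (evict 2), frames=[5,1]
Step 14: ref 5 → HIT, frames=[5,1]
Step 15: ref 1 → HIT, frames=[5,1]
Total faults: 6

Answer: 6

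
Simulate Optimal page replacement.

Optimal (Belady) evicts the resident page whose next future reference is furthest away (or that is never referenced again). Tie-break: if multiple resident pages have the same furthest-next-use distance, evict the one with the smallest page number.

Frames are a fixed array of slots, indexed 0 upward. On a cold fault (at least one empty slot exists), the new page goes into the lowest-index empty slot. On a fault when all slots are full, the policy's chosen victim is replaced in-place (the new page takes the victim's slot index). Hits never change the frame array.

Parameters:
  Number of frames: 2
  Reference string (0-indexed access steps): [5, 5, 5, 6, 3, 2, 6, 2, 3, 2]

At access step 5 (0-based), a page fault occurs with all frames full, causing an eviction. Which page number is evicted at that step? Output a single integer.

Step 0: ref 5 -> FAULT, frames=[5,-]
Step 1: ref 5 -> HIT, frames=[5,-]
Step 2: ref 5 -> HIT, frames=[5,-]
Step 3: ref 6 -> FAULT, frames=[5,6]
Step 4: ref 3 -> FAULT, evict 5, frames=[3,6]
Step 5: ref 2 -> FAULT, evict 3, frames=[2,6]
At step 5: evicted page 3

Answer: 3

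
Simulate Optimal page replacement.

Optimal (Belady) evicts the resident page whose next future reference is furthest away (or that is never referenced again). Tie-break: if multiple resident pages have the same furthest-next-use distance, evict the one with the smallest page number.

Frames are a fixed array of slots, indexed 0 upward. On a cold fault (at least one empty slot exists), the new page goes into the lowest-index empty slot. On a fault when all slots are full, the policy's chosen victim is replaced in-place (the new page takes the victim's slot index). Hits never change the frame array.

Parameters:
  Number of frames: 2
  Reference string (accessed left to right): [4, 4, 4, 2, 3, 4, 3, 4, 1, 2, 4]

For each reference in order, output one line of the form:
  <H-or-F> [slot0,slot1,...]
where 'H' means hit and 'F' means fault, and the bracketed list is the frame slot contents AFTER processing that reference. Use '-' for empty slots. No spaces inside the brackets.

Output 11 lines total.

F [4,-]
H [4,-]
H [4,-]
F [4,2]
F [4,3]
H [4,3]
H [4,3]
H [4,3]
F [4,1]
F [4,2]
H [4,2]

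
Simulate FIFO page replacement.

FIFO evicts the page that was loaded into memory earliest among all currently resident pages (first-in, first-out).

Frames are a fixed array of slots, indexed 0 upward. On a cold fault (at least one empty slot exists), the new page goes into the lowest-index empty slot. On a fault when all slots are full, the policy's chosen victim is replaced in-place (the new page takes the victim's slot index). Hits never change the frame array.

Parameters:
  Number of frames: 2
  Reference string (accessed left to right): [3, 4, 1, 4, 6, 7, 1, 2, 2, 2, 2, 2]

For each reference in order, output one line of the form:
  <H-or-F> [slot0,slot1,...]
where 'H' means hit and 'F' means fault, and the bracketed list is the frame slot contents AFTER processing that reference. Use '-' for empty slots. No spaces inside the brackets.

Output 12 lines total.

F [3,-]
F [3,4]
F [1,4]
H [1,4]
F [1,6]
F [7,6]
F [7,1]
F [2,1]
H [2,1]
H [2,1]
H [2,1]
H [2,1]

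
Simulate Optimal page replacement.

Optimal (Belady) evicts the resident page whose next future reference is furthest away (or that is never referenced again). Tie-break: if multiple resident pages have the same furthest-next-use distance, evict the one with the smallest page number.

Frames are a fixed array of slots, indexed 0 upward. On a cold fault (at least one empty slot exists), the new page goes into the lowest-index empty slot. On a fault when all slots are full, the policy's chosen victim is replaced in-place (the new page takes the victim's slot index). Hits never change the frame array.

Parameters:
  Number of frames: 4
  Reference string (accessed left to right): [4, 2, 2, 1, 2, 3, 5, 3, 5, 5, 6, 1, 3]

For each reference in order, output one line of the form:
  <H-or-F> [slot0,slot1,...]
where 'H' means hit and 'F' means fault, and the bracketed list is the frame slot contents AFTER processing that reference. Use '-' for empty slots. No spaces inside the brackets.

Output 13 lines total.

F [4,-,-,-]
F [4,2,-,-]
H [4,2,-,-]
F [4,2,1,-]
H [4,2,1,-]
F [4,2,1,3]
F [4,5,1,3]
H [4,5,1,3]
H [4,5,1,3]
H [4,5,1,3]
F [6,5,1,3]
H [6,5,1,3]
H [6,5,1,3]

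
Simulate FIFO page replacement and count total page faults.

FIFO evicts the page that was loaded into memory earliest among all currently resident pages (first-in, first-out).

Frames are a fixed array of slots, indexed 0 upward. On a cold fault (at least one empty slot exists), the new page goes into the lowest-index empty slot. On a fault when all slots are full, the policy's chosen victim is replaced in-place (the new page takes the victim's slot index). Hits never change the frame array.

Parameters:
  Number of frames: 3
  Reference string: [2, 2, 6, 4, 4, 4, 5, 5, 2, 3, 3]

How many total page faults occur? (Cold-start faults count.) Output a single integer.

Answer: 6

Derivation:
Step 0: ref 2 → FAULT, frames=[2,-,-]
Step 1: ref 2 → HIT, frames=[2,-,-]
Step 2: ref 6 → FAULT, frames=[2,6,-]
Step 3: ref 4 → FAULT, frames=[2,6,4]
Step 4: ref 4 → HIT, frames=[2,6,4]
Step 5: ref 4 → HIT, frames=[2,6,4]
Step 6: ref 5 → FAULT (evict 2), frames=[5,6,4]
Step 7: ref 5 → HIT, frames=[5,6,4]
Step 8: ref 2 → FAULT (evict 6), frames=[5,2,4]
Step 9: ref 3 → FAULT (evict 4), frames=[5,2,3]
Step 10: ref 3 → HIT, frames=[5,2,3]
Total faults: 6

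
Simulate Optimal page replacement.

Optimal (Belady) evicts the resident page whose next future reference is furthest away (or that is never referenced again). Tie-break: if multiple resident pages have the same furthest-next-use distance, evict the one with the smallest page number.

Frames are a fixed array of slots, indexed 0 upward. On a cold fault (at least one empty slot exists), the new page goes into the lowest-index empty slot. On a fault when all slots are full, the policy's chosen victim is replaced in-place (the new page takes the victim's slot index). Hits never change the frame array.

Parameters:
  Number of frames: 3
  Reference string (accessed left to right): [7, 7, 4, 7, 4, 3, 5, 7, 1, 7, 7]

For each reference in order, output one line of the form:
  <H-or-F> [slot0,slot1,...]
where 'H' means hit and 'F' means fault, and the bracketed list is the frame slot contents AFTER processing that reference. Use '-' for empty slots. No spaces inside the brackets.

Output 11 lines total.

F [7,-,-]
H [7,-,-]
F [7,4,-]
H [7,4,-]
H [7,4,-]
F [7,4,3]
F [7,4,5]
H [7,4,5]
F [7,1,5]
H [7,1,5]
H [7,1,5]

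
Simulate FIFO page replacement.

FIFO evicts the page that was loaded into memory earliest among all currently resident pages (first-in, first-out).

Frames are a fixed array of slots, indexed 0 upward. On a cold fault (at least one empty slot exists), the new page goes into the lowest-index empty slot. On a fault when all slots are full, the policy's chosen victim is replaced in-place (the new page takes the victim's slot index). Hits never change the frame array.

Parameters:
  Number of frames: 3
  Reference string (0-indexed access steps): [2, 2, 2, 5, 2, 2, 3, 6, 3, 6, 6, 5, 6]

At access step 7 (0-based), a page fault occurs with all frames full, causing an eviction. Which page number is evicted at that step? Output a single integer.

Answer: 2

Derivation:
Step 0: ref 2 -> FAULT, frames=[2,-,-]
Step 1: ref 2 -> HIT, frames=[2,-,-]
Step 2: ref 2 -> HIT, frames=[2,-,-]
Step 3: ref 5 -> FAULT, frames=[2,5,-]
Step 4: ref 2 -> HIT, frames=[2,5,-]
Step 5: ref 2 -> HIT, frames=[2,5,-]
Step 6: ref 3 -> FAULT, frames=[2,5,3]
Step 7: ref 6 -> FAULT, evict 2, frames=[6,5,3]
At step 7: evicted page 2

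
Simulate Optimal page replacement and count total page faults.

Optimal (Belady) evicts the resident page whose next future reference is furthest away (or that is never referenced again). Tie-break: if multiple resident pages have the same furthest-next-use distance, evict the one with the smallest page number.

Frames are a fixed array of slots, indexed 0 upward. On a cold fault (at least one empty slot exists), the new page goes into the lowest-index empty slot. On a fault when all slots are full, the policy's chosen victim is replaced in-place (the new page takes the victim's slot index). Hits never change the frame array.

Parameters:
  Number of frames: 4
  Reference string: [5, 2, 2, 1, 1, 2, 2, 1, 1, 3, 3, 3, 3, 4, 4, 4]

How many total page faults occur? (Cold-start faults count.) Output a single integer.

Answer: 5

Derivation:
Step 0: ref 5 → FAULT, frames=[5,-,-,-]
Step 1: ref 2 → FAULT, frames=[5,2,-,-]
Step 2: ref 2 → HIT, frames=[5,2,-,-]
Step 3: ref 1 → FAULT, frames=[5,2,1,-]
Step 4: ref 1 → HIT, frames=[5,2,1,-]
Step 5: ref 2 → HIT, frames=[5,2,1,-]
Step 6: ref 2 → HIT, frames=[5,2,1,-]
Step 7: ref 1 → HIT, frames=[5,2,1,-]
Step 8: ref 1 → HIT, frames=[5,2,1,-]
Step 9: ref 3 → FAULT, frames=[5,2,1,3]
Step 10: ref 3 → HIT, frames=[5,2,1,3]
Step 11: ref 3 → HIT, frames=[5,2,1,3]
Step 12: ref 3 → HIT, frames=[5,2,1,3]
Step 13: ref 4 → FAULT (evict 1), frames=[5,2,4,3]
Step 14: ref 4 → HIT, frames=[5,2,4,3]
Step 15: ref 4 → HIT, frames=[5,2,4,3]
Total faults: 5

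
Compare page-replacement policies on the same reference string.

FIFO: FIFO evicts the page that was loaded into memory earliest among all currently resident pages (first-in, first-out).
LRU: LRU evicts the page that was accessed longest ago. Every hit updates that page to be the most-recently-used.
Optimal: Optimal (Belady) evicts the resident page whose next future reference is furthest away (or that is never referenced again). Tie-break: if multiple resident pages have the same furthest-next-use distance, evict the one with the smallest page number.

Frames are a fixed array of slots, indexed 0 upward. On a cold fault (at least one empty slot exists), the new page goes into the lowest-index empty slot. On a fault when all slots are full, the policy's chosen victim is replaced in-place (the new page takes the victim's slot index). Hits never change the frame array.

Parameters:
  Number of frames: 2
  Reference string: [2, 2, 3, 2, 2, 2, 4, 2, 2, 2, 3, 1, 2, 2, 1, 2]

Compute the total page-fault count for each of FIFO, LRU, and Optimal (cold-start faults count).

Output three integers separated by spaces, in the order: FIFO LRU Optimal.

--- FIFO ---
  step 0: ref 2 -> FAULT, frames=[2,-] (faults so far: 1)
  step 1: ref 2 -> HIT, frames=[2,-] (faults so far: 1)
  step 2: ref 3 -> FAULT, frames=[2,3] (faults so far: 2)
  step 3: ref 2 -> HIT, frames=[2,3] (faults so far: 2)
  step 4: ref 2 -> HIT, frames=[2,3] (faults so far: 2)
  step 5: ref 2 -> HIT, frames=[2,3] (faults so far: 2)
  step 6: ref 4 -> FAULT, evict 2, frames=[4,3] (faults so far: 3)
  step 7: ref 2 -> FAULT, evict 3, frames=[4,2] (faults so far: 4)
  step 8: ref 2 -> HIT, frames=[4,2] (faults so far: 4)
  step 9: ref 2 -> HIT, frames=[4,2] (faults so far: 4)
  step 10: ref 3 -> FAULT, evict 4, frames=[3,2] (faults so far: 5)
  step 11: ref 1 -> FAULT, evict 2, frames=[3,1] (faults so far: 6)
  step 12: ref 2 -> FAULT, evict 3, frames=[2,1] (faults so far: 7)
  step 13: ref 2 -> HIT, frames=[2,1] (faults so far: 7)
  step 14: ref 1 -> HIT, frames=[2,1] (faults so far: 7)
  step 15: ref 2 -> HIT, frames=[2,1] (faults so far: 7)
  FIFO total faults: 7
--- LRU ---
  step 0: ref 2 -> FAULT, frames=[2,-] (faults so far: 1)
  step 1: ref 2 -> HIT, frames=[2,-] (faults so far: 1)
  step 2: ref 3 -> FAULT, frames=[2,3] (faults so far: 2)
  step 3: ref 2 -> HIT, frames=[2,3] (faults so far: 2)
  step 4: ref 2 -> HIT, frames=[2,3] (faults so far: 2)
  step 5: ref 2 -> HIT, frames=[2,3] (faults so far: 2)
  step 6: ref 4 -> FAULT, evict 3, frames=[2,4] (faults so far: 3)
  step 7: ref 2 -> HIT, frames=[2,4] (faults so far: 3)
  step 8: ref 2 -> HIT, frames=[2,4] (faults so far: 3)
  step 9: ref 2 -> HIT, frames=[2,4] (faults so far: 3)
  step 10: ref 3 -> FAULT, evict 4, frames=[2,3] (faults so far: 4)
  step 11: ref 1 -> FAULT, evict 2, frames=[1,3] (faults so far: 5)
  step 12: ref 2 -> FAULT, evict 3, frames=[1,2] (faults so far: 6)
  step 13: ref 2 -> HIT, frames=[1,2] (faults so far: 6)
  step 14: ref 1 -> HIT, frames=[1,2] (faults so far: 6)
  step 15: ref 2 -> HIT, frames=[1,2] (faults so far: 6)
  LRU total faults: 6
--- Optimal ---
  step 0: ref 2 -> FAULT, frames=[2,-] (faults so far: 1)
  step 1: ref 2 -> HIT, frames=[2,-] (faults so far: 1)
  step 2: ref 3 -> FAULT, frames=[2,3] (faults so far: 2)
  step 3: ref 2 -> HIT, frames=[2,3] (faults so far: 2)
  step 4: ref 2 -> HIT, frames=[2,3] (faults so far: 2)
  step 5: ref 2 -> HIT, frames=[2,3] (faults so far: 2)
  step 6: ref 4 -> FAULT, evict 3, frames=[2,4] (faults so far: 3)
  step 7: ref 2 -> HIT, frames=[2,4] (faults so far: 3)
  step 8: ref 2 -> HIT, frames=[2,4] (faults so far: 3)
  step 9: ref 2 -> HIT, frames=[2,4] (faults so far: 3)
  step 10: ref 3 -> FAULT, evict 4, frames=[2,3] (faults so far: 4)
  step 11: ref 1 -> FAULT, evict 3, frames=[2,1] (faults so far: 5)
  step 12: ref 2 -> HIT, frames=[2,1] (faults so far: 5)
  step 13: ref 2 -> HIT, frames=[2,1] (faults so far: 5)
  step 14: ref 1 -> HIT, frames=[2,1] (faults so far: 5)
  step 15: ref 2 -> HIT, frames=[2,1] (faults so far: 5)
  Optimal total faults: 5

Answer: 7 6 5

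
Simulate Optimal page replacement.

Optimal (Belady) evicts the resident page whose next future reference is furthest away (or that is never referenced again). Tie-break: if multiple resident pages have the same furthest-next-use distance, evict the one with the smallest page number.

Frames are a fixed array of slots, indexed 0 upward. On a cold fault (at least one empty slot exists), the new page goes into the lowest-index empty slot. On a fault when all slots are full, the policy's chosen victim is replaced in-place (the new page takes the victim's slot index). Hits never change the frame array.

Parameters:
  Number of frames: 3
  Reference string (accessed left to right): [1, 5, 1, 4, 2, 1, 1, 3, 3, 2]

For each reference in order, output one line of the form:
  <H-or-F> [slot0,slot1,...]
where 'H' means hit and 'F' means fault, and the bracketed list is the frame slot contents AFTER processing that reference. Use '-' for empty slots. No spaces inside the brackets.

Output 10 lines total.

F [1,-,-]
F [1,5,-]
H [1,5,-]
F [1,5,4]
F [1,5,2]
H [1,5,2]
H [1,5,2]
F [3,5,2]
H [3,5,2]
H [3,5,2]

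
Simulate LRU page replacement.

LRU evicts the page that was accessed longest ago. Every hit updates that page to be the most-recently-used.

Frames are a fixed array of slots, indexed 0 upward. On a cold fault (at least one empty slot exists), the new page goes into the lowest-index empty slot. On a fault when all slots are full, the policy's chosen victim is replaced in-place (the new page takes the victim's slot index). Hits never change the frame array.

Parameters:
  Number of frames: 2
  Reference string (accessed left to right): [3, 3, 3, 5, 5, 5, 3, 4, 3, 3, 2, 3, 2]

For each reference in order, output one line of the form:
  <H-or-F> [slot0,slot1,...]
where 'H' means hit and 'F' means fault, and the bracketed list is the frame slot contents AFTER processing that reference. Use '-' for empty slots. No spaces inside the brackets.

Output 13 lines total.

F [3,-]
H [3,-]
H [3,-]
F [3,5]
H [3,5]
H [3,5]
H [3,5]
F [3,4]
H [3,4]
H [3,4]
F [3,2]
H [3,2]
H [3,2]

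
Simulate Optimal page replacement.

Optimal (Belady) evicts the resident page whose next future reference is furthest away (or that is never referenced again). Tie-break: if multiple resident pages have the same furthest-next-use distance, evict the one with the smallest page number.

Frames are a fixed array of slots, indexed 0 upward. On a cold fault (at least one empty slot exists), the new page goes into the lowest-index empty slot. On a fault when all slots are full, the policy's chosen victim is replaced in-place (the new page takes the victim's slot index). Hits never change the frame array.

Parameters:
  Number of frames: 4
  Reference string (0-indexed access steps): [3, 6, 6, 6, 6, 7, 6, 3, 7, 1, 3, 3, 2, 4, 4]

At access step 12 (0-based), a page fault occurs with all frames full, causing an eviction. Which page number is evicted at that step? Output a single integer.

Step 0: ref 3 -> FAULT, frames=[3,-,-,-]
Step 1: ref 6 -> FAULT, frames=[3,6,-,-]
Step 2: ref 6 -> HIT, frames=[3,6,-,-]
Step 3: ref 6 -> HIT, frames=[3,6,-,-]
Step 4: ref 6 -> HIT, frames=[3,6,-,-]
Step 5: ref 7 -> FAULT, frames=[3,6,7,-]
Step 6: ref 6 -> HIT, frames=[3,6,7,-]
Step 7: ref 3 -> HIT, frames=[3,6,7,-]
Step 8: ref 7 -> HIT, frames=[3,6,7,-]
Step 9: ref 1 -> FAULT, frames=[3,6,7,1]
Step 10: ref 3 -> HIT, frames=[3,6,7,1]
Step 11: ref 3 -> HIT, frames=[3,6,7,1]
Step 12: ref 2 -> FAULT, evict 1, frames=[3,6,7,2]
At step 12: evicted page 1

Answer: 1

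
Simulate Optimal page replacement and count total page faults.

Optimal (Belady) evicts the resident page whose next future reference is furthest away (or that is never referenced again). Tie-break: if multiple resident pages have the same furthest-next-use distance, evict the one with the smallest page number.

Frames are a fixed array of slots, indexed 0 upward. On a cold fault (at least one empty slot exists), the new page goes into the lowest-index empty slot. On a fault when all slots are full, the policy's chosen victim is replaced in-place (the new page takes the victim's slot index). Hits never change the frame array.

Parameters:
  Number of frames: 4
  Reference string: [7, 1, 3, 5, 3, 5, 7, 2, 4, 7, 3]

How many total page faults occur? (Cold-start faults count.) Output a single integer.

Answer: 6

Derivation:
Step 0: ref 7 → FAULT, frames=[7,-,-,-]
Step 1: ref 1 → FAULT, frames=[7,1,-,-]
Step 2: ref 3 → FAULT, frames=[7,1,3,-]
Step 3: ref 5 → FAULT, frames=[7,1,3,5]
Step 4: ref 3 → HIT, frames=[7,1,3,5]
Step 5: ref 5 → HIT, frames=[7,1,3,5]
Step 6: ref 7 → HIT, frames=[7,1,3,5]
Step 7: ref 2 → FAULT (evict 1), frames=[7,2,3,5]
Step 8: ref 4 → FAULT (evict 2), frames=[7,4,3,5]
Step 9: ref 7 → HIT, frames=[7,4,3,5]
Step 10: ref 3 → HIT, frames=[7,4,3,5]
Total faults: 6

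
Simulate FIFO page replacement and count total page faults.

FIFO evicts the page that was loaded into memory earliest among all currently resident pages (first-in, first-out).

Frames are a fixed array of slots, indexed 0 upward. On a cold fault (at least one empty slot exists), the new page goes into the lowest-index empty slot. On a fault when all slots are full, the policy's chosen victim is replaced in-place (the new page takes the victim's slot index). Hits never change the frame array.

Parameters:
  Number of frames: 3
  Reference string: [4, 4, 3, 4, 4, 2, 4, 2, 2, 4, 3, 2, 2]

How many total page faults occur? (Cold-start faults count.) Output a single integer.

Step 0: ref 4 → FAULT, frames=[4,-,-]
Step 1: ref 4 → HIT, frames=[4,-,-]
Step 2: ref 3 → FAULT, frames=[4,3,-]
Step 3: ref 4 → HIT, frames=[4,3,-]
Step 4: ref 4 → HIT, frames=[4,3,-]
Step 5: ref 2 → FAULT, frames=[4,3,2]
Step 6: ref 4 → HIT, frames=[4,3,2]
Step 7: ref 2 → HIT, frames=[4,3,2]
Step 8: ref 2 → HIT, frames=[4,3,2]
Step 9: ref 4 → HIT, frames=[4,3,2]
Step 10: ref 3 → HIT, frames=[4,3,2]
Step 11: ref 2 → HIT, frames=[4,3,2]
Step 12: ref 2 → HIT, frames=[4,3,2]
Total faults: 3

Answer: 3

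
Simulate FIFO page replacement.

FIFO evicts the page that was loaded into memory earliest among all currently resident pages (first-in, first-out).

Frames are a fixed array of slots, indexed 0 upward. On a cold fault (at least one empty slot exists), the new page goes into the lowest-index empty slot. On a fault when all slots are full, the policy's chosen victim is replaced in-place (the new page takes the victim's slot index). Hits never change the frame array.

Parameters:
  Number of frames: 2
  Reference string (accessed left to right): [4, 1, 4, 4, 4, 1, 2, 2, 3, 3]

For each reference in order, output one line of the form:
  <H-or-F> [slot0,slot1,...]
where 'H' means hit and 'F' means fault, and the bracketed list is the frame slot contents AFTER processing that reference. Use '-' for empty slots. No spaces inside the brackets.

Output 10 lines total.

F [4,-]
F [4,1]
H [4,1]
H [4,1]
H [4,1]
H [4,1]
F [2,1]
H [2,1]
F [2,3]
H [2,3]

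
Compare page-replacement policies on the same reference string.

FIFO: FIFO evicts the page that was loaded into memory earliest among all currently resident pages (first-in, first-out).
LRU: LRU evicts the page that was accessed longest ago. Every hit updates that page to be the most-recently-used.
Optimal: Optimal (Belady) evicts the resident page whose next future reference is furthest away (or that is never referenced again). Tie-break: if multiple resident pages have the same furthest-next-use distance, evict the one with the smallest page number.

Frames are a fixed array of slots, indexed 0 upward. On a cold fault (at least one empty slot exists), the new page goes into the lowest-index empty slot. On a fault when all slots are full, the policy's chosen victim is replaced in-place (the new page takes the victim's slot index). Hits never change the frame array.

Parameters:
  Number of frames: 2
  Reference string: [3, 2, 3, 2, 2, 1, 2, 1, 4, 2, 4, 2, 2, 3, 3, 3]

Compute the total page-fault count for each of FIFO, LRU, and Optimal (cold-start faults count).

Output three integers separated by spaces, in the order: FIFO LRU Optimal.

--- FIFO ---
  step 0: ref 3 -> FAULT, frames=[3,-] (faults so far: 1)
  step 1: ref 2 -> FAULT, frames=[3,2] (faults so far: 2)
  step 2: ref 3 -> HIT, frames=[3,2] (faults so far: 2)
  step 3: ref 2 -> HIT, frames=[3,2] (faults so far: 2)
  step 4: ref 2 -> HIT, frames=[3,2] (faults so far: 2)
  step 5: ref 1 -> FAULT, evict 3, frames=[1,2] (faults so far: 3)
  step 6: ref 2 -> HIT, frames=[1,2] (faults so far: 3)
  step 7: ref 1 -> HIT, frames=[1,2] (faults so far: 3)
  step 8: ref 4 -> FAULT, evict 2, frames=[1,4] (faults so far: 4)
  step 9: ref 2 -> FAULT, evict 1, frames=[2,4] (faults so far: 5)
  step 10: ref 4 -> HIT, frames=[2,4] (faults so far: 5)
  step 11: ref 2 -> HIT, frames=[2,4] (faults so far: 5)
  step 12: ref 2 -> HIT, frames=[2,4] (faults so far: 5)
  step 13: ref 3 -> FAULT, evict 4, frames=[2,3] (faults so far: 6)
  step 14: ref 3 -> HIT, frames=[2,3] (faults so far: 6)
  step 15: ref 3 -> HIT, frames=[2,3] (faults so far: 6)
  FIFO total faults: 6
--- LRU ---
  step 0: ref 3 -> FAULT, frames=[3,-] (faults so far: 1)
  step 1: ref 2 -> FAULT, frames=[3,2] (faults so far: 2)
  step 2: ref 3 -> HIT, frames=[3,2] (faults so far: 2)
  step 3: ref 2 -> HIT, frames=[3,2] (faults so far: 2)
  step 4: ref 2 -> HIT, frames=[3,2] (faults so far: 2)
  step 5: ref 1 -> FAULT, evict 3, frames=[1,2] (faults so far: 3)
  step 6: ref 2 -> HIT, frames=[1,2] (faults so far: 3)
  step 7: ref 1 -> HIT, frames=[1,2] (faults so far: 3)
  step 8: ref 4 -> FAULT, evict 2, frames=[1,4] (faults so far: 4)
  step 9: ref 2 -> FAULT, evict 1, frames=[2,4] (faults so far: 5)
  step 10: ref 4 -> HIT, frames=[2,4] (faults so far: 5)
  step 11: ref 2 -> HIT, frames=[2,4] (faults so far: 5)
  step 12: ref 2 -> HIT, frames=[2,4] (faults so far: 5)
  step 13: ref 3 -> FAULT, evict 4, frames=[2,3] (faults so far: 6)
  step 14: ref 3 -> HIT, frames=[2,3] (faults so far: 6)
  step 15: ref 3 -> HIT, frames=[2,3] (faults so far: 6)
  LRU total faults: 6
--- Optimal ---
  step 0: ref 3 -> FAULT, frames=[3,-] (faults so far: 1)
  step 1: ref 2 -> FAULT, frames=[3,2] (faults so far: 2)
  step 2: ref 3 -> HIT, frames=[3,2] (faults so far: 2)
  step 3: ref 2 -> HIT, frames=[3,2] (faults so far: 2)
  step 4: ref 2 -> HIT, frames=[3,2] (faults so far: 2)
  step 5: ref 1 -> FAULT, evict 3, frames=[1,2] (faults so far: 3)
  step 6: ref 2 -> HIT, frames=[1,2] (faults so far: 3)
  step 7: ref 1 -> HIT, frames=[1,2] (faults so far: 3)
  step 8: ref 4 -> FAULT, evict 1, frames=[4,2] (faults so far: 4)
  step 9: ref 2 -> HIT, frames=[4,2] (faults so far: 4)
  step 10: ref 4 -> HIT, frames=[4,2] (faults so far: 4)
  step 11: ref 2 -> HIT, frames=[4,2] (faults so far: 4)
  step 12: ref 2 -> HIT, frames=[4,2] (faults so far: 4)
  step 13: ref 3 -> FAULT, evict 2, frames=[4,3] (faults so far: 5)
  step 14: ref 3 -> HIT, frames=[4,3] (faults so far: 5)
  step 15: ref 3 -> HIT, frames=[4,3] (faults so far: 5)
  Optimal total faults: 5

Answer: 6 6 5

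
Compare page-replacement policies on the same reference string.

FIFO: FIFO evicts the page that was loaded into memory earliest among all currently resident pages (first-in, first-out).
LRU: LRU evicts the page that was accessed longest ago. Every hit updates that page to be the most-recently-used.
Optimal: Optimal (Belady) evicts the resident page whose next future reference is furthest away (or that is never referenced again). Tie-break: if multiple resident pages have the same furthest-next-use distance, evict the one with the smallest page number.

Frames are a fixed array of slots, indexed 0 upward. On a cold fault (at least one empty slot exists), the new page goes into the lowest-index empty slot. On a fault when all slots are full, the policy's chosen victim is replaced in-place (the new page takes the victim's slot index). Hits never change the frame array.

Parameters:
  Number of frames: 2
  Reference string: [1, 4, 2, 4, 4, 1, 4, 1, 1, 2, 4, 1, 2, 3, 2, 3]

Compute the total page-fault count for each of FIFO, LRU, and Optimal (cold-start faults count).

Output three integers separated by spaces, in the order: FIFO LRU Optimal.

Answer: 9 9 7

Derivation:
--- FIFO ---
  step 0: ref 1 -> FAULT, frames=[1,-] (faults so far: 1)
  step 1: ref 4 -> FAULT, frames=[1,4] (faults so far: 2)
  step 2: ref 2 -> FAULT, evict 1, frames=[2,4] (faults so far: 3)
  step 3: ref 4 -> HIT, frames=[2,4] (faults so far: 3)
  step 4: ref 4 -> HIT, frames=[2,4] (faults so far: 3)
  step 5: ref 1 -> FAULT, evict 4, frames=[2,1] (faults so far: 4)
  step 6: ref 4 -> FAULT, evict 2, frames=[4,1] (faults so far: 5)
  step 7: ref 1 -> HIT, frames=[4,1] (faults so far: 5)
  step 8: ref 1 -> HIT, frames=[4,1] (faults so far: 5)
  step 9: ref 2 -> FAULT, evict 1, frames=[4,2] (faults so far: 6)
  step 10: ref 4 -> HIT, frames=[4,2] (faults so far: 6)
  step 11: ref 1 -> FAULT, evict 4, frames=[1,2] (faults so far: 7)
  step 12: ref 2 -> HIT, frames=[1,2] (faults so far: 7)
  step 13: ref 3 -> FAULT, evict 2, frames=[1,3] (faults so far: 8)
  step 14: ref 2 -> FAULT, evict 1, frames=[2,3] (faults so far: 9)
  step 15: ref 3 -> HIT, frames=[2,3] (faults so far: 9)
  FIFO total faults: 9
--- LRU ---
  step 0: ref 1 -> FAULT, frames=[1,-] (faults so far: 1)
  step 1: ref 4 -> FAULT, frames=[1,4] (faults so far: 2)
  step 2: ref 2 -> FAULT, evict 1, frames=[2,4] (faults so far: 3)
  step 3: ref 4 -> HIT, frames=[2,4] (faults so far: 3)
  step 4: ref 4 -> HIT, frames=[2,4] (faults so far: 3)
  step 5: ref 1 -> FAULT, evict 2, frames=[1,4] (faults so far: 4)
  step 6: ref 4 -> HIT, frames=[1,4] (faults so far: 4)
  step 7: ref 1 -> HIT, frames=[1,4] (faults so far: 4)
  step 8: ref 1 -> HIT, frames=[1,4] (faults so far: 4)
  step 9: ref 2 -> FAULT, evict 4, frames=[1,2] (faults so far: 5)
  step 10: ref 4 -> FAULT, evict 1, frames=[4,2] (faults so far: 6)
  step 11: ref 1 -> FAULT, evict 2, frames=[4,1] (faults so far: 7)
  step 12: ref 2 -> FAULT, evict 4, frames=[2,1] (faults so far: 8)
  step 13: ref 3 -> FAULT, evict 1, frames=[2,3] (faults so far: 9)
  step 14: ref 2 -> HIT, frames=[2,3] (faults so far: 9)
  step 15: ref 3 -> HIT, frames=[2,3] (faults so far: 9)
  LRU total faults: 9
--- Optimal ---
  step 0: ref 1 -> FAULT, frames=[1,-] (faults so far: 1)
  step 1: ref 4 -> FAULT, frames=[1,4] (faults so far: 2)
  step 2: ref 2 -> FAULT, evict 1, frames=[2,4] (faults so far: 3)
  step 3: ref 4 -> HIT, frames=[2,4] (faults so far: 3)
  step 4: ref 4 -> HIT, frames=[2,4] (faults so far: 3)
  step 5: ref 1 -> FAULT, evict 2, frames=[1,4] (faults so far: 4)
  step 6: ref 4 -> HIT, frames=[1,4] (faults so far: 4)
  step 7: ref 1 -> HIT, frames=[1,4] (faults so far: 4)
  step 8: ref 1 -> HIT, frames=[1,4] (faults so far: 4)
  step 9: ref 2 -> FAULT, evict 1, frames=[2,4] (faults so far: 5)
  step 10: ref 4 -> HIT, frames=[2,4] (faults so far: 5)
  step 11: ref 1 -> FAULT, evict 4, frames=[2,1] (faults so far: 6)
  step 12: ref 2 -> HIT, frames=[2,1] (faults so far: 6)
  step 13: ref 3 -> FAULT, evict 1, frames=[2,3] (faults so far: 7)
  step 14: ref 2 -> HIT, frames=[2,3] (faults so far: 7)
  step 15: ref 3 -> HIT, frames=[2,3] (faults so far: 7)
  Optimal total faults: 7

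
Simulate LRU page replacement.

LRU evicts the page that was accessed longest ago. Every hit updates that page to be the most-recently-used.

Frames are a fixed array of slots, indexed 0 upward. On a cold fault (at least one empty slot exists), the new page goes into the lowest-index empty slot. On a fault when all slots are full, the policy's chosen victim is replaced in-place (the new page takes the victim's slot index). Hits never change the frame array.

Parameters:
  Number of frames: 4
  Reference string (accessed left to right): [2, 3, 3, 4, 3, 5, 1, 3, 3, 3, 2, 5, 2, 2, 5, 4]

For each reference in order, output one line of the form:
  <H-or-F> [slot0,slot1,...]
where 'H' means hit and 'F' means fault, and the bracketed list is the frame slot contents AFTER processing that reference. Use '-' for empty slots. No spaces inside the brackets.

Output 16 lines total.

F [2,-,-,-]
F [2,3,-,-]
H [2,3,-,-]
F [2,3,4,-]
H [2,3,4,-]
F [2,3,4,5]
F [1,3,4,5]
H [1,3,4,5]
H [1,3,4,5]
H [1,3,4,5]
F [1,3,2,5]
H [1,3,2,5]
H [1,3,2,5]
H [1,3,2,5]
H [1,3,2,5]
F [4,3,2,5]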